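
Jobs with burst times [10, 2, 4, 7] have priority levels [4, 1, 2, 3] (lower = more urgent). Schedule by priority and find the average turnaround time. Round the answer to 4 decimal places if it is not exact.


Sort by priority (ascending = highest first):
Order: [(1, 2), (2, 4), (3, 7), (4, 10)]
Completion times:
  Priority 1, burst=2, C=2
  Priority 2, burst=4, C=6
  Priority 3, burst=7, C=13
  Priority 4, burst=10, C=23
Average turnaround = 44/4 = 11.0

11.0


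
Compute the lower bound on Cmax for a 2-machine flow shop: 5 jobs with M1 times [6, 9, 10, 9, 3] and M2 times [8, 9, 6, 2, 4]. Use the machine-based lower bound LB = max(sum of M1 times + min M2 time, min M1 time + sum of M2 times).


LB1 = sum(M1 times) + min(M2 times) = 37 + 2 = 39
LB2 = min(M1 times) + sum(M2 times) = 3 + 29 = 32
Lower bound = max(LB1, LB2) = max(39, 32) = 39

39


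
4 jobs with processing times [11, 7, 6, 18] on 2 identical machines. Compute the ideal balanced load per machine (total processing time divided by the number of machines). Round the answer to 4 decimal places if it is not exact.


Total processing time = 11 + 7 + 6 + 18 = 42
Number of machines = 2
Ideal balanced load = 42 / 2 = 21.0

21.0


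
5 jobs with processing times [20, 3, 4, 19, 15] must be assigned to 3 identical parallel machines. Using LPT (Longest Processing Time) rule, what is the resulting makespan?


Sort jobs in decreasing order (LPT): [20, 19, 15, 4, 3]
Assign each job to the least loaded machine:
  Machine 1: jobs [20], load = 20
  Machine 2: jobs [19, 3], load = 22
  Machine 3: jobs [15, 4], load = 19
Makespan = max load = 22

22


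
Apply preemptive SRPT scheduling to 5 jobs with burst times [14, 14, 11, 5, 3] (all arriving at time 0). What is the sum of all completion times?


Since all jobs arrive at t=0, SRPT equals SPT ordering.
SPT order: [3, 5, 11, 14, 14]
Completion times:
  Job 1: p=3, C=3
  Job 2: p=5, C=8
  Job 3: p=11, C=19
  Job 4: p=14, C=33
  Job 5: p=14, C=47
Total completion time = 3 + 8 + 19 + 33 + 47 = 110

110


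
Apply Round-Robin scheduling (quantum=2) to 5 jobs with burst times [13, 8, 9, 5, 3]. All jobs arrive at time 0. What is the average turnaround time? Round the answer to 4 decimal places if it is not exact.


Time quantum = 2
Execution trace:
  J1 runs 2 units, time = 2
  J2 runs 2 units, time = 4
  J3 runs 2 units, time = 6
  J4 runs 2 units, time = 8
  J5 runs 2 units, time = 10
  J1 runs 2 units, time = 12
  J2 runs 2 units, time = 14
  J3 runs 2 units, time = 16
  J4 runs 2 units, time = 18
  J5 runs 1 units, time = 19
  J1 runs 2 units, time = 21
  J2 runs 2 units, time = 23
  J3 runs 2 units, time = 25
  J4 runs 1 units, time = 26
  J1 runs 2 units, time = 28
  J2 runs 2 units, time = 30
  J3 runs 2 units, time = 32
  J1 runs 2 units, time = 34
  J3 runs 1 units, time = 35
  J1 runs 2 units, time = 37
  J1 runs 1 units, time = 38
Finish times: [38, 30, 35, 26, 19]
Average turnaround = 148/5 = 29.6

29.6


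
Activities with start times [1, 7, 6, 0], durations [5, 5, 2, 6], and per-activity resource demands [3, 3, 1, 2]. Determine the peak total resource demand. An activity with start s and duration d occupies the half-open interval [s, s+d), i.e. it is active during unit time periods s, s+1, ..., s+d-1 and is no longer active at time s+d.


Each activity i is active on [start_i, start_i + duration_i).
Compute total resource usage per time slot:
  t=0: active resources = [2], total = 2
  t=1: active resources = [3, 2], total = 5
  t=2: active resources = [3, 2], total = 5
  t=3: active resources = [3, 2], total = 5
  t=4: active resources = [3, 2], total = 5
  t=5: active resources = [3, 2], total = 5
  t=6: active resources = [1], total = 1
  t=7: active resources = [3, 1], total = 4
  t=8: active resources = [3], total = 3
  t=9: active resources = [3], total = 3
  t=10: active resources = [3], total = 3
  t=11: active resources = [3], total = 3
Peak resource demand = 5

5


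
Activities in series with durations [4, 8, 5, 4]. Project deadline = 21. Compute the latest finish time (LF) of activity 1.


LF(activity 1) = deadline - sum of successor durations
Successors: activities 2 through 4 with durations [8, 5, 4]
Sum of successor durations = 17
LF = 21 - 17 = 4

4


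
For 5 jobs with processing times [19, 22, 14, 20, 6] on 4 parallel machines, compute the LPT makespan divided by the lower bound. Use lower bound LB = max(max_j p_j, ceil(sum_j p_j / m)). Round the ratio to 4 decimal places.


LPT order: [22, 20, 19, 14, 6]
Machine loads after assignment: [22, 20, 19, 20]
LPT makespan = 22
Lower bound = max(max_job, ceil(total/4)) = max(22, 21) = 22
Ratio = 22 / 22 = 1.0

1.0


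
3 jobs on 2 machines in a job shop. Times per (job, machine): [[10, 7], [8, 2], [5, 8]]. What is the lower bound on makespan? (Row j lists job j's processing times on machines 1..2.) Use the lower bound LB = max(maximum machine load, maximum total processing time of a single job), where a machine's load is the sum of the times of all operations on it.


Machine loads:
  Machine 1: 10 + 8 + 5 = 23
  Machine 2: 7 + 2 + 8 = 17
Max machine load = 23
Job totals:
  Job 1: 17
  Job 2: 10
  Job 3: 13
Max job total = 17
Lower bound = max(23, 17) = 23

23


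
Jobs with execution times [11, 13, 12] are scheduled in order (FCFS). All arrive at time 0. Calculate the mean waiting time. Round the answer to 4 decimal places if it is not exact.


FCFS order (as given): [11, 13, 12]
Waiting times:
  Job 1: wait = 0
  Job 2: wait = 11
  Job 3: wait = 24
Sum of waiting times = 35
Average waiting time = 35/3 = 11.6667

11.6667


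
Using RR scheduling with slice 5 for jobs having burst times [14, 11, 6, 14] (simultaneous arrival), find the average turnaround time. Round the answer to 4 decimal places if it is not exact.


Time quantum = 5
Execution trace:
  J1 runs 5 units, time = 5
  J2 runs 5 units, time = 10
  J3 runs 5 units, time = 15
  J4 runs 5 units, time = 20
  J1 runs 5 units, time = 25
  J2 runs 5 units, time = 30
  J3 runs 1 units, time = 31
  J4 runs 5 units, time = 36
  J1 runs 4 units, time = 40
  J2 runs 1 units, time = 41
  J4 runs 4 units, time = 45
Finish times: [40, 41, 31, 45]
Average turnaround = 157/4 = 39.25

39.25


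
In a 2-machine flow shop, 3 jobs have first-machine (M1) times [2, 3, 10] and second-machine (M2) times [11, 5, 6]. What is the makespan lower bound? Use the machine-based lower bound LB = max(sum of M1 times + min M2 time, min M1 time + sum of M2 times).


LB1 = sum(M1 times) + min(M2 times) = 15 + 5 = 20
LB2 = min(M1 times) + sum(M2 times) = 2 + 22 = 24
Lower bound = max(LB1, LB2) = max(20, 24) = 24

24


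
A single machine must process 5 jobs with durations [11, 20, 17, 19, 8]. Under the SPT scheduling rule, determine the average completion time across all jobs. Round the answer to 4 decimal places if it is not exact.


Sort jobs by processing time (SPT order): [8, 11, 17, 19, 20]
Compute completion times sequentially:
  Job 1: processing = 8, completes at 8
  Job 2: processing = 11, completes at 19
  Job 3: processing = 17, completes at 36
  Job 4: processing = 19, completes at 55
  Job 5: processing = 20, completes at 75
Sum of completion times = 193
Average completion time = 193/5 = 38.6

38.6


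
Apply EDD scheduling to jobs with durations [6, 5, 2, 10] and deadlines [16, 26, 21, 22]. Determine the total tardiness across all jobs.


Sort by due date (EDD order): [(6, 16), (2, 21), (10, 22), (5, 26)]
Compute completion times and tardiness:
  Job 1: p=6, d=16, C=6, tardiness=max(0,6-16)=0
  Job 2: p=2, d=21, C=8, tardiness=max(0,8-21)=0
  Job 3: p=10, d=22, C=18, tardiness=max(0,18-22)=0
  Job 4: p=5, d=26, C=23, tardiness=max(0,23-26)=0
Total tardiness = 0

0


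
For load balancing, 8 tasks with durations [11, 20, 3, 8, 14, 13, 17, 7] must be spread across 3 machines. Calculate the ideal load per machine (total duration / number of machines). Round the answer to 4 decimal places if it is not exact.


Total processing time = 11 + 20 + 3 + 8 + 14 + 13 + 17 + 7 = 93
Number of machines = 3
Ideal balanced load = 93 / 3 = 31.0

31.0


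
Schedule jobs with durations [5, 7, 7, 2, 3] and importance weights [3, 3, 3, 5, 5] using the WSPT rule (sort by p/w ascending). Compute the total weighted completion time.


Compute p/w ratios and sort ascending (WSPT): [(2, 5), (3, 5), (5, 3), (7, 3), (7, 3)]
Compute weighted completion times:
  Job (p=2,w=5): C=2, w*C=5*2=10
  Job (p=3,w=5): C=5, w*C=5*5=25
  Job (p=5,w=3): C=10, w*C=3*10=30
  Job (p=7,w=3): C=17, w*C=3*17=51
  Job (p=7,w=3): C=24, w*C=3*24=72
Total weighted completion time = 188

188


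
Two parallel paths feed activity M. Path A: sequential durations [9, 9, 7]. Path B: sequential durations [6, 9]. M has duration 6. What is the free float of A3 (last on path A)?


ES(A3) = sum of predecessors on chain A = 18
EF(A3) = ES + duration = 18 + 7 = 25
Successor of A3 is M. ES(M) = max(sum(A), sum(B)) = max(25, 15) = 25
Free float = ES(successor) - EF(current) = 25 - 25 = 0

0


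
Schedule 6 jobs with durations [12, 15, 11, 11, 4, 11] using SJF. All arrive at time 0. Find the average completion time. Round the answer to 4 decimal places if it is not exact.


SJF order (ascending): [4, 11, 11, 11, 12, 15]
Completion times:
  Job 1: burst=4, C=4
  Job 2: burst=11, C=15
  Job 3: burst=11, C=26
  Job 4: burst=11, C=37
  Job 5: burst=12, C=49
  Job 6: burst=15, C=64
Average completion = 195/6 = 32.5

32.5


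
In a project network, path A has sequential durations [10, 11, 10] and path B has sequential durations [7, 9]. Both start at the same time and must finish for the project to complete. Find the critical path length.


Path A total = 10 + 11 + 10 = 31
Path B total = 7 + 9 = 16
Critical path = longest path = max(31, 16) = 31

31


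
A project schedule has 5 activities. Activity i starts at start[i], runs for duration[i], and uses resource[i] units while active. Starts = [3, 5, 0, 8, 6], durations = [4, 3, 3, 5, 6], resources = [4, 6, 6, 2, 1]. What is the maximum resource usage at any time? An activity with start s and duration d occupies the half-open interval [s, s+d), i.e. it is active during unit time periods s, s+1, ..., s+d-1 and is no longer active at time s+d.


Each activity i is active on [start_i, start_i + duration_i).
Compute total resource usage per time slot:
  t=0: active resources = [6], total = 6
  t=1: active resources = [6], total = 6
  t=2: active resources = [6], total = 6
  t=3: active resources = [4], total = 4
  t=4: active resources = [4], total = 4
  t=5: active resources = [4, 6], total = 10
  t=6: active resources = [4, 6, 1], total = 11
  t=7: active resources = [6, 1], total = 7
  t=8: active resources = [2, 1], total = 3
  t=9: active resources = [2, 1], total = 3
  t=10: active resources = [2, 1], total = 3
  t=11: active resources = [2, 1], total = 3
  t=12: active resources = [2], total = 2
Peak resource demand = 11

11


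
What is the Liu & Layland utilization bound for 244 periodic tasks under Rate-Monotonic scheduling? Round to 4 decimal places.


Compute 2^(1/244) = 1.0028448059
Subtract 1: 1.0028448059 - 1 = 0.0028448059
Multiply by n: 244 * 0.0028448059 = 0.6941326396
Round to 4 dp: 0.6941

0.6941


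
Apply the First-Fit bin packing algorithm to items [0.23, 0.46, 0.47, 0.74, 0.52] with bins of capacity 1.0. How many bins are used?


Place items sequentially using First-Fit:
  Item 0.23 -> new Bin 1
  Item 0.46 -> Bin 1 (now 0.69)
  Item 0.47 -> new Bin 2
  Item 0.74 -> new Bin 3
  Item 0.52 -> Bin 2 (now 0.99)
Total bins used = 3

3


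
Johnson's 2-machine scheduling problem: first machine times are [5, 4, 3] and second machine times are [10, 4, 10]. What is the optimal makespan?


Apply Johnson's rule:
  Group 1 (a <= b): [(3, 3, 10), (2, 4, 4), (1, 5, 10)]
  Group 2 (a > b): []
Optimal job order: [3, 2, 1]
Schedule:
  Job 3: M1 done at 3, M2 done at 13
  Job 2: M1 done at 7, M2 done at 17
  Job 1: M1 done at 12, M2 done at 27
Makespan = 27

27


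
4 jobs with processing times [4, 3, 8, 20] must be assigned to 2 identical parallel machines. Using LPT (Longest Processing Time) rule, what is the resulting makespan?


Sort jobs in decreasing order (LPT): [20, 8, 4, 3]
Assign each job to the least loaded machine:
  Machine 1: jobs [20], load = 20
  Machine 2: jobs [8, 4, 3], load = 15
Makespan = max load = 20

20


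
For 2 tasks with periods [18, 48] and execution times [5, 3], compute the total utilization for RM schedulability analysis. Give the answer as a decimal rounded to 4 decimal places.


Compute individual utilizations (exact fractions):
  Task 1: C/T = 5/18 (approx. 0.2778)
  Task 2: C/T = 3/48 = 1/16 (approx. 0.0625)
Total utilization U = 5/18 + 1/16 = 49/144
Rounded to 4 decimal places: U = 0.3403
RM (Liu & Layland) bound for 2 tasks = 0.828427; compare with U = 49/144 (approx. 0.340278)
U <= bound, so schedulable by RM sufficient condition.

0.3403


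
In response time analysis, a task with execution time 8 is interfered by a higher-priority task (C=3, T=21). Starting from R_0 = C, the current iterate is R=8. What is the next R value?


R_next = C + ceil(R_prev / T_hp) * C_hp
ceil(8 / 21) = ceil(0.381) = 1
Interference = 1 * 3 = 3
R_next = 8 + 3 = 11

11


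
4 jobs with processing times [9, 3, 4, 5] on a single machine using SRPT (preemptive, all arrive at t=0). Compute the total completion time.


Since all jobs arrive at t=0, SRPT equals SPT ordering.
SPT order: [3, 4, 5, 9]
Completion times:
  Job 1: p=3, C=3
  Job 2: p=4, C=7
  Job 3: p=5, C=12
  Job 4: p=9, C=21
Total completion time = 3 + 7 + 12 + 21 = 43

43


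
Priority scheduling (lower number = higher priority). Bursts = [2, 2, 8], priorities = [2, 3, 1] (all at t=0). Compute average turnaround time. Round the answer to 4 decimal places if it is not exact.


Sort by priority (ascending = highest first):
Order: [(1, 8), (2, 2), (3, 2)]
Completion times:
  Priority 1, burst=8, C=8
  Priority 2, burst=2, C=10
  Priority 3, burst=2, C=12
Average turnaround = 30/3 = 10.0

10.0


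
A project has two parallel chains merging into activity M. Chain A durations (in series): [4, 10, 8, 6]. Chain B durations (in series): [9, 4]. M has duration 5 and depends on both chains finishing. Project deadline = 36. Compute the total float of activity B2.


Forward pass: ES(B2) = sum of predecessors on chain B = 9
EF = ES + duration = 9 + 4 = 13
Backward pass: LF(M) = deadline = 36; LS(M) = 36 - 5 = 31
LF(B2) = LS(M) - sum(successors on chain B) = 31 - 0 = 31
LS = LF - duration = 31 - 4 = 27
Total float = LS - ES = 27 - 9 = 18

18


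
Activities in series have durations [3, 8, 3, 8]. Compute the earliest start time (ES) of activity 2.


Activity 2 starts after activities 1 through 1 complete.
Predecessor durations: [3]
ES = 3 = 3

3


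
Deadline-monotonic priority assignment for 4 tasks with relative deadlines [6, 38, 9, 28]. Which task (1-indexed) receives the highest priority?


Sort tasks by relative deadline (ascending):
  Task 1: deadline = 6
  Task 3: deadline = 9
  Task 4: deadline = 28
  Task 2: deadline = 38
Priority order (highest first): [1, 3, 4, 2]
Highest priority task = 1

1


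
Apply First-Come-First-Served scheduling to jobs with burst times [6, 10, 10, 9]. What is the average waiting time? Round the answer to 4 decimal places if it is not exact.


FCFS order (as given): [6, 10, 10, 9]
Waiting times:
  Job 1: wait = 0
  Job 2: wait = 6
  Job 3: wait = 16
  Job 4: wait = 26
Sum of waiting times = 48
Average waiting time = 48/4 = 12.0

12.0


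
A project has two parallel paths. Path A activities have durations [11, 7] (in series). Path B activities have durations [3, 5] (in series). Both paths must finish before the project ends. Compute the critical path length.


Path A total = 11 + 7 = 18
Path B total = 3 + 5 = 8
Critical path = longest path = max(18, 8) = 18

18


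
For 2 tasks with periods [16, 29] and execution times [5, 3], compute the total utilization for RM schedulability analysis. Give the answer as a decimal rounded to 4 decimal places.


Compute individual utilizations (exact fractions):
  Task 1: C/T = 5/16 (approx. 0.3125)
  Task 2: C/T = 3/29 (approx. 0.1034)
Total utilization U = 5/16 + 3/29 = 193/464
Rounded to 4 decimal places: U = 0.4159
RM (Liu & Layland) bound for 2 tasks = 0.828427; compare with U = 193/464 (approx. 0.415948)
U <= bound, so schedulable by RM sufficient condition.

0.4159


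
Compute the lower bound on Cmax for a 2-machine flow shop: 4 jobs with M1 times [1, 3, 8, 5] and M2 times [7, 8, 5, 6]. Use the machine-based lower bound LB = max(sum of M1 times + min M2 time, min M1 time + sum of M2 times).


LB1 = sum(M1 times) + min(M2 times) = 17 + 5 = 22
LB2 = min(M1 times) + sum(M2 times) = 1 + 26 = 27
Lower bound = max(LB1, LB2) = max(22, 27) = 27

27


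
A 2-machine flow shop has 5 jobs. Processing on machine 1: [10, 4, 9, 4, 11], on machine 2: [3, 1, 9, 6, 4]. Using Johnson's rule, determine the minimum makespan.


Apply Johnson's rule:
  Group 1 (a <= b): [(4, 4, 6), (3, 9, 9)]
  Group 2 (a > b): [(5, 11, 4), (1, 10, 3), (2, 4, 1)]
Optimal job order: [4, 3, 5, 1, 2]
Schedule:
  Job 4: M1 done at 4, M2 done at 10
  Job 3: M1 done at 13, M2 done at 22
  Job 5: M1 done at 24, M2 done at 28
  Job 1: M1 done at 34, M2 done at 37
  Job 2: M1 done at 38, M2 done at 39
Makespan = 39

39


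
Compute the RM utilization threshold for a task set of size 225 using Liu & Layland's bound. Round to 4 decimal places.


Compute 2^(1/225) = 1.0030854042
Subtract 1: 1.0030854042 - 1 = 0.0030854042
Multiply by n: 225 * 0.0030854042 = 0.6942159450
Round to 4 dp: 0.6942

0.6942


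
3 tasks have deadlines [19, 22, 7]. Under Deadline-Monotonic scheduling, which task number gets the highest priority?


Sort tasks by relative deadline (ascending):
  Task 3: deadline = 7
  Task 1: deadline = 19
  Task 2: deadline = 22
Priority order (highest first): [3, 1, 2]
Highest priority task = 3

3


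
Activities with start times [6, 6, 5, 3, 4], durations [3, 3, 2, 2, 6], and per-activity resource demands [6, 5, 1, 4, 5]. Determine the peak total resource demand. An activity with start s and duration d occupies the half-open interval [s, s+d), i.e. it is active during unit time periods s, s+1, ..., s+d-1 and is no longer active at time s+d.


Each activity i is active on [start_i, start_i + duration_i).
Compute total resource usage per time slot:
  t=0: active resources = [], total = 0
  t=1: active resources = [], total = 0
  t=2: active resources = [], total = 0
  t=3: active resources = [4], total = 4
  t=4: active resources = [4, 5], total = 9
  t=5: active resources = [1, 5], total = 6
  t=6: active resources = [6, 5, 1, 5], total = 17
  t=7: active resources = [6, 5, 5], total = 16
  t=8: active resources = [6, 5, 5], total = 16
  t=9: active resources = [5], total = 5
Peak resource demand = 17

17


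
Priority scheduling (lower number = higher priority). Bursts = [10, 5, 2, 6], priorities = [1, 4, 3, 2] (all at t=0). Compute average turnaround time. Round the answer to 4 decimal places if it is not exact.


Sort by priority (ascending = highest first):
Order: [(1, 10), (2, 6), (3, 2), (4, 5)]
Completion times:
  Priority 1, burst=10, C=10
  Priority 2, burst=6, C=16
  Priority 3, burst=2, C=18
  Priority 4, burst=5, C=23
Average turnaround = 67/4 = 16.75

16.75


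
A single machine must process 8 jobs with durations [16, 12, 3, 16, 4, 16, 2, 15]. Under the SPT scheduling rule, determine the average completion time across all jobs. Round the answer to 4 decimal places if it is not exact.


Sort jobs by processing time (SPT order): [2, 3, 4, 12, 15, 16, 16, 16]
Compute completion times sequentially:
  Job 1: processing = 2, completes at 2
  Job 2: processing = 3, completes at 5
  Job 3: processing = 4, completes at 9
  Job 4: processing = 12, completes at 21
  Job 5: processing = 15, completes at 36
  Job 6: processing = 16, completes at 52
  Job 7: processing = 16, completes at 68
  Job 8: processing = 16, completes at 84
Sum of completion times = 277
Average completion time = 277/8 = 34.625

34.625


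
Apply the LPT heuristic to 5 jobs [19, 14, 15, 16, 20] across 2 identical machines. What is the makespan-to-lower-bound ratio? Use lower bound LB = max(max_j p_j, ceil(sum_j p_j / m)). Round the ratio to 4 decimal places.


LPT order: [20, 19, 16, 15, 14]
Machine loads after assignment: [49, 35]
LPT makespan = 49
Lower bound = max(max_job, ceil(total/2)) = max(20, 42) = 42
Ratio = 49 / 42 = 1.1667

1.1667


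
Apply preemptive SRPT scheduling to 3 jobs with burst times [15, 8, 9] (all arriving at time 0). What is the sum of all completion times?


Since all jobs arrive at t=0, SRPT equals SPT ordering.
SPT order: [8, 9, 15]
Completion times:
  Job 1: p=8, C=8
  Job 2: p=9, C=17
  Job 3: p=15, C=32
Total completion time = 8 + 17 + 32 = 57

57


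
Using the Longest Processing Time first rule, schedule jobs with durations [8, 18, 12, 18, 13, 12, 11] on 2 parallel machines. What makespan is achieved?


Sort jobs in decreasing order (LPT): [18, 18, 13, 12, 12, 11, 8]
Assign each job to the least loaded machine:
  Machine 1: jobs [18, 13, 11, 8], load = 50
  Machine 2: jobs [18, 12, 12], load = 42
Makespan = max load = 50

50


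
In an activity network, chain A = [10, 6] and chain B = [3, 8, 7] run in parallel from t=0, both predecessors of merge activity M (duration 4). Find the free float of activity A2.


ES(A2) = sum of predecessors on chain A = 10
EF(A2) = ES + duration = 10 + 6 = 16
Successor of A2 is M. ES(M) = max(sum(A), sum(B)) = max(16, 18) = 18
Free float = ES(successor) - EF(current) = 18 - 16 = 2

2


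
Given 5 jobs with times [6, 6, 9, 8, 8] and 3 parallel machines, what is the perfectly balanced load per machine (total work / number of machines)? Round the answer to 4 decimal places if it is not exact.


Total processing time = 6 + 6 + 9 + 8 + 8 = 37
Number of machines = 3
Ideal balanced load = 37 / 3 = 12.3333

12.3333


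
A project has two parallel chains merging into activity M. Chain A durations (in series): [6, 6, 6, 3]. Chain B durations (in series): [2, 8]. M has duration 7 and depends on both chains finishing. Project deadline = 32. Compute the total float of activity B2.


Forward pass: ES(B2) = sum of predecessors on chain B = 2
EF = ES + duration = 2 + 8 = 10
Backward pass: LF(M) = deadline = 32; LS(M) = 32 - 7 = 25
LF(B2) = LS(M) - sum(successors on chain B) = 25 - 0 = 25
LS = LF - duration = 25 - 8 = 17
Total float = LS - ES = 17 - 2 = 15

15


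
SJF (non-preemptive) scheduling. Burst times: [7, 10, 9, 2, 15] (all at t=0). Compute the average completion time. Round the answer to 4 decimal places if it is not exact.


SJF order (ascending): [2, 7, 9, 10, 15]
Completion times:
  Job 1: burst=2, C=2
  Job 2: burst=7, C=9
  Job 3: burst=9, C=18
  Job 4: burst=10, C=28
  Job 5: burst=15, C=43
Average completion = 100/5 = 20.0

20.0


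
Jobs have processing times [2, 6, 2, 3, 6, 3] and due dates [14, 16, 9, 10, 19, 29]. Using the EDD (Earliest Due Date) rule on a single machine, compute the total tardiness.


Sort by due date (EDD order): [(2, 9), (3, 10), (2, 14), (6, 16), (6, 19), (3, 29)]
Compute completion times and tardiness:
  Job 1: p=2, d=9, C=2, tardiness=max(0,2-9)=0
  Job 2: p=3, d=10, C=5, tardiness=max(0,5-10)=0
  Job 3: p=2, d=14, C=7, tardiness=max(0,7-14)=0
  Job 4: p=6, d=16, C=13, tardiness=max(0,13-16)=0
  Job 5: p=6, d=19, C=19, tardiness=max(0,19-19)=0
  Job 6: p=3, d=29, C=22, tardiness=max(0,22-29)=0
Total tardiness = 0

0


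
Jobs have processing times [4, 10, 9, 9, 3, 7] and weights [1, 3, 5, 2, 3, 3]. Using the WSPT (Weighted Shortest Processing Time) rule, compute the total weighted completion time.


Compute p/w ratios and sort ascending (WSPT): [(3, 3), (9, 5), (7, 3), (10, 3), (4, 1), (9, 2)]
Compute weighted completion times:
  Job (p=3,w=3): C=3, w*C=3*3=9
  Job (p=9,w=5): C=12, w*C=5*12=60
  Job (p=7,w=3): C=19, w*C=3*19=57
  Job (p=10,w=3): C=29, w*C=3*29=87
  Job (p=4,w=1): C=33, w*C=1*33=33
  Job (p=9,w=2): C=42, w*C=2*42=84
Total weighted completion time = 330

330


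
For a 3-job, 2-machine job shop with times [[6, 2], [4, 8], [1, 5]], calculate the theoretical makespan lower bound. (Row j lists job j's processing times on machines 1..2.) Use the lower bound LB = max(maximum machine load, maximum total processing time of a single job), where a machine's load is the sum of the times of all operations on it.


Machine loads:
  Machine 1: 6 + 4 + 1 = 11
  Machine 2: 2 + 8 + 5 = 15
Max machine load = 15
Job totals:
  Job 1: 8
  Job 2: 12
  Job 3: 6
Max job total = 12
Lower bound = max(15, 12) = 15

15


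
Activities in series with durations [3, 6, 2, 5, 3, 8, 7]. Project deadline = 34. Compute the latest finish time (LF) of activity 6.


LF(activity 6) = deadline - sum of successor durations
Successors: activities 7 through 7 with durations [7]
Sum of successor durations = 7
LF = 34 - 7 = 27

27


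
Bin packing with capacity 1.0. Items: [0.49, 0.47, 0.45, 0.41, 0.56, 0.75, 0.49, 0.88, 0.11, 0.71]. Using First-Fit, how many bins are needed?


Place items sequentially using First-Fit:
  Item 0.49 -> new Bin 1
  Item 0.47 -> Bin 1 (now 0.96)
  Item 0.45 -> new Bin 2
  Item 0.41 -> Bin 2 (now 0.86)
  Item 0.56 -> new Bin 3
  Item 0.75 -> new Bin 4
  Item 0.49 -> new Bin 5
  Item 0.88 -> new Bin 6
  Item 0.11 -> Bin 2 (now 0.97)
  Item 0.71 -> new Bin 7
Total bins used = 7

7


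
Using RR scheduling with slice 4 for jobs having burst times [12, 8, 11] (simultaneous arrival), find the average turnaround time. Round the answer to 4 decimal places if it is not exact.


Time quantum = 4
Execution trace:
  J1 runs 4 units, time = 4
  J2 runs 4 units, time = 8
  J3 runs 4 units, time = 12
  J1 runs 4 units, time = 16
  J2 runs 4 units, time = 20
  J3 runs 4 units, time = 24
  J1 runs 4 units, time = 28
  J3 runs 3 units, time = 31
Finish times: [28, 20, 31]
Average turnaround = 79/3 = 26.3333

26.3333


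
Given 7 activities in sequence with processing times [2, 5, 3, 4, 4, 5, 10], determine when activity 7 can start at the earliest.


Activity 7 starts after activities 1 through 6 complete.
Predecessor durations: [2, 5, 3, 4, 4, 5]
ES = 2 + 5 + 3 + 4 + 4 + 5 = 23

23


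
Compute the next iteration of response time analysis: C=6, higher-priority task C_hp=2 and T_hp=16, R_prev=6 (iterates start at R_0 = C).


R_next = C + ceil(R_prev / T_hp) * C_hp
ceil(6 / 16) = ceil(0.375) = 1
Interference = 1 * 2 = 2
R_next = 6 + 2 = 8

8


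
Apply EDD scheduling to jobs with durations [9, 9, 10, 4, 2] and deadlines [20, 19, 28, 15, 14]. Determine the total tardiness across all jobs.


Sort by due date (EDD order): [(2, 14), (4, 15), (9, 19), (9, 20), (10, 28)]
Compute completion times and tardiness:
  Job 1: p=2, d=14, C=2, tardiness=max(0,2-14)=0
  Job 2: p=4, d=15, C=6, tardiness=max(0,6-15)=0
  Job 3: p=9, d=19, C=15, tardiness=max(0,15-19)=0
  Job 4: p=9, d=20, C=24, tardiness=max(0,24-20)=4
  Job 5: p=10, d=28, C=34, tardiness=max(0,34-28)=6
Total tardiness = 10

10


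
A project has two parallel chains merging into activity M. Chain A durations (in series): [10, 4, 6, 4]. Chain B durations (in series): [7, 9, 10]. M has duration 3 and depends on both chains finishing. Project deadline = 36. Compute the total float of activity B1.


Forward pass: ES(B1) = sum of predecessors on chain B = 0
EF = ES + duration = 0 + 7 = 7
Backward pass: LF(M) = deadline = 36; LS(M) = 36 - 3 = 33
LF(B1) = LS(M) - sum(successors on chain B) = 33 - 19 = 14
LS = LF - duration = 14 - 7 = 7
Total float = LS - ES = 7 - 0 = 7

7


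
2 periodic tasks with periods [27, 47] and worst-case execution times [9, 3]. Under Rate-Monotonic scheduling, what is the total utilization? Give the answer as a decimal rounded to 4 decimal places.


Compute individual utilizations (exact fractions):
  Task 1: C/T = 9/27 = 1/3 (approx. 0.3333)
  Task 2: C/T = 3/47 (approx. 0.0638)
Total utilization U = 1/3 + 3/47 = 56/141
Rounded to 4 decimal places: U = 0.3972
RM (Liu & Layland) bound for 2 tasks = 0.828427; compare with U = 56/141 (approx. 0.397163)
U <= bound, so schedulable by RM sufficient condition.

0.3972


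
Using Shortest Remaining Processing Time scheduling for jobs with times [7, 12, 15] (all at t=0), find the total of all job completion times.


Since all jobs arrive at t=0, SRPT equals SPT ordering.
SPT order: [7, 12, 15]
Completion times:
  Job 1: p=7, C=7
  Job 2: p=12, C=19
  Job 3: p=15, C=34
Total completion time = 7 + 19 + 34 = 60

60


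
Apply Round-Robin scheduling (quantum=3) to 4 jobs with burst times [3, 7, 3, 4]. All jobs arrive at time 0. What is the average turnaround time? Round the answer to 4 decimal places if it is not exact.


Time quantum = 3
Execution trace:
  J1 runs 3 units, time = 3
  J2 runs 3 units, time = 6
  J3 runs 3 units, time = 9
  J4 runs 3 units, time = 12
  J2 runs 3 units, time = 15
  J4 runs 1 units, time = 16
  J2 runs 1 units, time = 17
Finish times: [3, 17, 9, 16]
Average turnaround = 45/4 = 11.25

11.25


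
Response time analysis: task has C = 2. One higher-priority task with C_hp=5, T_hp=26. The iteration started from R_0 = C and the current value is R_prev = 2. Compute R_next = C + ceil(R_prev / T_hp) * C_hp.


R_next = C + ceil(R_prev / T_hp) * C_hp
ceil(2 / 26) = ceil(0.0769) = 1
Interference = 1 * 5 = 5
R_next = 2 + 5 = 7

7


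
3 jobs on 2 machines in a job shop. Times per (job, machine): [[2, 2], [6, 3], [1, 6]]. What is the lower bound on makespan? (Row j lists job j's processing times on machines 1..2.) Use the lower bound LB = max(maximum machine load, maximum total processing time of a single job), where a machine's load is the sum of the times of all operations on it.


Machine loads:
  Machine 1: 2 + 6 + 1 = 9
  Machine 2: 2 + 3 + 6 = 11
Max machine load = 11
Job totals:
  Job 1: 4
  Job 2: 9
  Job 3: 7
Max job total = 9
Lower bound = max(11, 9) = 11

11


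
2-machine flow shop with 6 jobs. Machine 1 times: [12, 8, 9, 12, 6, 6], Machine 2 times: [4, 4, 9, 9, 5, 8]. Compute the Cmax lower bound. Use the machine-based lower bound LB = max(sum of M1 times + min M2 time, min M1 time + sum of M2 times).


LB1 = sum(M1 times) + min(M2 times) = 53 + 4 = 57
LB2 = min(M1 times) + sum(M2 times) = 6 + 39 = 45
Lower bound = max(LB1, LB2) = max(57, 45) = 57

57


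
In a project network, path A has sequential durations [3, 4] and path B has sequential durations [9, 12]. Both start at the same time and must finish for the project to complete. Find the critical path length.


Path A total = 3 + 4 = 7
Path B total = 9 + 12 = 21
Critical path = longest path = max(7, 21) = 21

21


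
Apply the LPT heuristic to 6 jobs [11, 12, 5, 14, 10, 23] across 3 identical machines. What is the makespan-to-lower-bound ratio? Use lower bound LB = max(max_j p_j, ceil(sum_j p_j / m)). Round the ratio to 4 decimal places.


LPT order: [23, 14, 12, 11, 10, 5]
Machine loads after assignment: [28, 24, 23]
LPT makespan = 28
Lower bound = max(max_job, ceil(total/3)) = max(23, 25) = 25
Ratio = 28 / 25 = 1.12

1.12


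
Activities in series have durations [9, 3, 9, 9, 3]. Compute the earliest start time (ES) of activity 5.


Activity 5 starts after activities 1 through 4 complete.
Predecessor durations: [9, 3, 9, 9]
ES = 9 + 3 + 9 + 9 = 30

30


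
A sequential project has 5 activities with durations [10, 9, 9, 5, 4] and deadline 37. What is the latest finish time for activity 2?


LF(activity 2) = deadline - sum of successor durations
Successors: activities 3 through 5 with durations [9, 5, 4]
Sum of successor durations = 18
LF = 37 - 18 = 19

19


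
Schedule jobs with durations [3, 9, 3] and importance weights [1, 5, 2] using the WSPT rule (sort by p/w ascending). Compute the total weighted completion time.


Compute p/w ratios and sort ascending (WSPT): [(3, 2), (9, 5), (3, 1)]
Compute weighted completion times:
  Job (p=3,w=2): C=3, w*C=2*3=6
  Job (p=9,w=5): C=12, w*C=5*12=60
  Job (p=3,w=1): C=15, w*C=1*15=15
Total weighted completion time = 81

81


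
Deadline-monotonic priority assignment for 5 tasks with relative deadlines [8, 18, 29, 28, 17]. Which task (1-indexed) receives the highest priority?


Sort tasks by relative deadline (ascending):
  Task 1: deadline = 8
  Task 5: deadline = 17
  Task 2: deadline = 18
  Task 4: deadline = 28
  Task 3: deadline = 29
Priority order (highest first): [1, 5, 2, 4, 3]
Highest priority task = 1

1


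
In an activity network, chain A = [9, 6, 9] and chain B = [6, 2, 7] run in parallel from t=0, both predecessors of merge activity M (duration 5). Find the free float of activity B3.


ES(B3) = sum of predecessors on chain B = 8
EF(B3) = ES + duration = 8 + 7 = 15
Successor of B3 is M. ES(M) = max(sum(A), sum(B)) = max(24, 15) = 24
Free float = ES(successor) - EF(current) = 24 - 15 = 9

9


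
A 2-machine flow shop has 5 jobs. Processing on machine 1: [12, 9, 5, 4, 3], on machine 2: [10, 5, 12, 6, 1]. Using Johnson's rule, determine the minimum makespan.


Apply Johnson's rule:
  Group 1 (a <= b): [(4, 4, 6), (3, 5, 12)]
  Group 2 (a > b): [(1, 12, 10), (2, 9, 5), (5, 3, 1)]
Optimal job order: [4, 3, 1, 2, 5]
Schedule:
  Job 4: M1 done at 4, M2 done at 10
  Job 3: M1 done at 9, M2 done at 22
  Job 1: M1 done at 21, M2 done at 32
  Job 2: M1 done at 30, M2 done at 37
  Job 5: M1 done at 33, M2 done at 38
Makespan = 38

38


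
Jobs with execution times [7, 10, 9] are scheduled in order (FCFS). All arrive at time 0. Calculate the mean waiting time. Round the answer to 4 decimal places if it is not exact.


FCFS order (as given): [7, 10, 9]
Waiting times:
  Job 1: wait = 0
  Job 2: wait = 7
  Job 3: wait = 17
Sum of waiting times = 24
Average waiting time = 24/3 = 8.0

8.0


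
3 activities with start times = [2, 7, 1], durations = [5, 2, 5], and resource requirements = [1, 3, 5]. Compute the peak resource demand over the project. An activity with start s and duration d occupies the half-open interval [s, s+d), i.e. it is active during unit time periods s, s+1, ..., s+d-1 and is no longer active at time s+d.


Each activity i is active on [start_i, start_i + duration_i).
Compute total resource usage per time slot:
  t=0: active resources = [], total = 0
  t=1: active resources = [5], total = 5
  t=2: active resources = [1, 5], total = 6
  t=3: active resources = [1, 5], total = 6
  t=4: active resources = [1, 5], total = 6
  t=5: active resources = [1, 5], total = 6
  t=6: active resources = [1], total = 1
  t=7: active resources = [3], total = 3
  t=8: active resources = [3], total = 3
Peak resource demand = 6

6


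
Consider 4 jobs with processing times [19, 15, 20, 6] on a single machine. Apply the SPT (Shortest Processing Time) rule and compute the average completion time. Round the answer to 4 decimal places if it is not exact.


Sort jobs by processing time (SPT order): [6, 15, 19, 20]
Compute completion times sequentially:
  Job 1: processing = 6, completes at 6
  Job 2: processing = 15, completes at 21
  Job 3: processing = 19, completes at 40
  Job 4: processing = 20, completes at 60
Sum of completion times = 127
Average completion time = 127/4 = 31.75

31.75


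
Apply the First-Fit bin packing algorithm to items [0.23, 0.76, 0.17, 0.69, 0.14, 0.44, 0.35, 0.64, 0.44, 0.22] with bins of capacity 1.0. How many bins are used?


Place items sequentially using First-Fit:
  Item 0.23 -> new Bin 1
  Item 0.76 -> Bin 1 (now 0.99)
  Item 0.17 -> new Bin 2
  Item 0.69 -> Bin 2 (now 0.86)
  Item 0.14 -> Bin 2 (now 1.0)
  Item 0.44 -> new Bin 3
  Item 0.35 -> Bin 3 (now 0.79)
  Item 0.64 -> new Bin 4
  Item 0.44 -> new Bin 5
  Item 0.22 -> Bin 4 (now 0.86)
Total bins used = 5

5


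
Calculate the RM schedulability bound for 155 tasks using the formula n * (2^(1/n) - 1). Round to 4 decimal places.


Compute 2^(1/155) = 1.0044819312
Subtract 1: 1.0044819312 - 1 = 0.0044819312
Multiply by n: 155 * 0.0044819312 = 0.6946993360
Round to 4 dp: 0.6947

0.6947


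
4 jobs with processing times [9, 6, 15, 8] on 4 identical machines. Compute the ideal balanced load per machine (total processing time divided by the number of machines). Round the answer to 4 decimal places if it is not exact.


Total processing time = 9 + 6 + 15 + 8 = 38
Number of machines = 4
Ideal balanced load = 38 / 4 = 9.5

9.5


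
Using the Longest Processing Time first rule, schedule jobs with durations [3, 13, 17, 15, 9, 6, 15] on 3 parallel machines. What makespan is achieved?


Sort jobs in decreasing order (LPT): [17, 15, 15, 13, 9, 6, 3]
Assign each job to the least loaded machine:
  Machine 1: jobs [17, 6, 3], load = 26
  Machine 2: jobs [15, 13], load = 28
  Machine 3: jobs [15, 9], load = 24
Makespan = max load = 28

28


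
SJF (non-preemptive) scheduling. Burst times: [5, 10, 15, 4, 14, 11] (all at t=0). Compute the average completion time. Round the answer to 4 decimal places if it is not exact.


SJF order (ascending): [4, 5, 10, 11, 14, 15]
Completion times:
  Job 1: burst=4, C=4
  Job 2: burst=5, C=9
  Job 3: burst=10, C=19
  Job 4: burst=11, C=30
  Job 5: burst=14, C=44
  Job 6: burst=15, C=59
Average completion = 165/6 = 27.5

27.5


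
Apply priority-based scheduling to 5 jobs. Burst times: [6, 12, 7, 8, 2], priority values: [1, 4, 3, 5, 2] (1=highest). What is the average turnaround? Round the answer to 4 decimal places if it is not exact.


Sort by priority (ascending = highest first):
Order: [(1, 6), (2, 2), (3, 7), (4, 12), (5, 8)]
Completion times:
  Priority 1, burst=6, C=6
  Priority 2, burst=2, C=8
  Priority 3, burst=7, C=15
  Priority 4, burst=12, C=27
  Priority 5, burst=8, C=35
Average turnaround = 91/5 = 18.2

18.2


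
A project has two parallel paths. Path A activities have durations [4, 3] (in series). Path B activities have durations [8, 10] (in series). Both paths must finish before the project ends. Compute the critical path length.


Path A total = 4 + 3 = 7
Path B total = 8 + 10 = 18
Critical path = longest path = max(7, 18) = 18

18


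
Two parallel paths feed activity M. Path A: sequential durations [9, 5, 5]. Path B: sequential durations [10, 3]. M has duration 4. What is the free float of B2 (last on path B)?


ES(B2) = sum of predecessors on chain B = 10
EF(B2) = ES + duration = 10 + 3 = 13
Successor of B2 is M. ES(M) = max(sum(A), sum(B)) = max(19, 13) = 19
Free float = ES(successor) - EF(current) = 19 - 13 = 6

6


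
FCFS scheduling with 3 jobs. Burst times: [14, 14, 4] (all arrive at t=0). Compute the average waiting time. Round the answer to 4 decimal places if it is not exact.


FCFS order (as given): [14, 14, 4]
Waiting times:
  Job 1: wait = 0
  Job 2: wait = 14
  Job 3: wait = 28
Sum of waiting times = 42
Average waiting time = 42/3 = 14.0

14.0


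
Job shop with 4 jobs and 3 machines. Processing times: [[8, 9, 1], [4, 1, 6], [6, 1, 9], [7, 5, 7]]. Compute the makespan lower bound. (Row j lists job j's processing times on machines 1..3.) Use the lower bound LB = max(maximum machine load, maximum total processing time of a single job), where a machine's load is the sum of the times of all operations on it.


Machine loads:
  Machine 1: 8 + 4 + 6 + 7 = 25
  Machine 2: 9 + 1 + 1 + 5 = 16
  Machine 3: 1 + 6 + 9 + 7 = 23
Max machine load = 25
Job totals:
  Job 1: 18
  Job 2: 11
  Job 3: 16
  Job 4: 19
Max job total = 19
Lower bound = max(25, 19) = 25

25


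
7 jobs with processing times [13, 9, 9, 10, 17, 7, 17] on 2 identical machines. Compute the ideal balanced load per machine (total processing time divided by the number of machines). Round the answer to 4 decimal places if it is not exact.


Total processing time = 13 + 9 + 9 + 10 + 17 + 7 + 17 = 82
Number of machines = 2
Ideal balanced load = 82 / 2 = 41.0

41.0


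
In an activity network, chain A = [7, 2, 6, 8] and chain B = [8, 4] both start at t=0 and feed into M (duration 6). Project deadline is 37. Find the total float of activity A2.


Forward pass: ES(A2) = sum of predecessors on chain A = 7
EF = ES + duration = 7 + 2 = 9
Backward pass: LF(M) = deadline = 37; LS(M) = 37 - 6 = 31
LF(A2) = LS(M) - sum(successors on chain A) = 31 - 14 = 17
LS = LF - duration = 17 - 2 = 15
Total float = LS - ES = 15 - 7 = 8

8
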